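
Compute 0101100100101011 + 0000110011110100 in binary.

Add column by column from the right: bit + bit + carry-in; write the sum mod 2, carry 1 when the sum is 2 or 3.
carry:  0011001111000000
        0101100100101011
+       0000110011110100
------------------------
       00110011000011111
(the carry out of the leftmost column, 0, becomes the leading bit)
Decimal check:
  0101100100101011 = 16384 + 4096 + 2048 + 256 + 32 + 8 + 2 + 1 = 22827
  0000110011110100 = 2048 + 1024 + 128 + 64 + 32 + 16 + 4 = 3316
  22827 + 3316 = 26143, and 00110011000011111 = 16384 + 8192 + 1024 + 512 + 16 + 8 + 4 + 2 + 1 = 26143 ✓



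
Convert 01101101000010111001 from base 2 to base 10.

Sum of powers of 2 for each 1-bit:
2^0 + 2^3 + 2^4 + 2^5 + 2^7 + 2^12 + 2^14 + 2^15 + 2^17 + 2^18
= 1 + 8 + 16 + 32 + 128 + 4096 + 16384 + 32768 + 131072 + 262144
= 446649



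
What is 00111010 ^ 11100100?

XOR: 1 when bits differ
  00111010
^ 11100100
----------
  11011110
Decimal: 58 ^ 228 = 222



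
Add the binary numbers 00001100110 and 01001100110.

Add column by column from the right: bit + bit + carry-in; write the sum mod 2, carry 1 when the sum is 2 or 3.
carry:  00011001100
        00001100110
+       01001100110
-------------------
       001011001100
(the carry out of the leftmost column, 0, becomes the leading bit)
Decimal check:
  00001100110 = 64 + 32 + 4 + 2 = 102
  01001100110 = 512 + 64 + 32 + 4 + 2 = 614
  102 + 614 = 716, and 001011001100 = 512 + 128 + 64 + 8 + 4 = 716 ✓



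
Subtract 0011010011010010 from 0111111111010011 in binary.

Method 1 - Direct subtraction (column by column from the right: bit − bit − borrow-in; if negative, add 2 and borrow 1 from the next column):
borrow: 0000000000000000
        0111111111010011
-       0011010011010010
------------------------
        0100101100000001

Method 2 - Add two's complement:
Two's complement of 0011010011010010: invert → 1100101100101101, add 1 → 1100101100101110
  0111111111010011
+ 1100101100101110
------------------
 10100101100000001  (end carry out of the top bit = 1)
Discarding the end carry: 0100101100000001
Decimal check:
  0111111111010011 = 16384 + 8192 + 4096 + 2048 + 1024 + 512 + 256 + 128 + 64 + 16 + 2 + 1 = 32723
  0011010011010010 = 8192 + 4096 + 1024 + 128 + 64 + 16 + 2 = 13522
  32723 - 13522 = 19201, and 0100101100000001 = 16384 + 2048 + 512 + 256 + 1 = 19201 ✓



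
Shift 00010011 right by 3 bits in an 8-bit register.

Original: 00010011 (decimal 19)
Shift right by 3 positions
Drop the 3 low bits; fill with zeros on the left
Result: 00000010 (decimal 2)
Equivalent: 19 >> 3 = 19 ÷ 2^3 = 2



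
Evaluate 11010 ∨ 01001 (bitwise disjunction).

OR: 1 when either bit is 1
  11010
| 01001
-------
  11011
Decimal: 26 | 9 = 27



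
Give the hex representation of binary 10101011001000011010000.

Group into 4-bit nibbles from right:
  0101 = 5
  0101 = 5
  1001 = 9
  0000 = 0
  1101 = D
  0000 = 0
Result: 5590D0



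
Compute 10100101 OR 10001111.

OR: 1 when either bit is 1
  10100101
| 10001111
----------
  10101111
Decimal: 165 | 143 = 175



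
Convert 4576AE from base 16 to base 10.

Expand by place value (powers of 16):
Digit values: A = 10, E = 14
4576AE = 4 × 16^5 + 5 × 16^4 + 7 × 16^3 + 6 × 16^2 + 10 × 16^1 + 14 × 16^0
= 4 × 1048576 + 5 × 65536 + 7 × 4096 + 6 × 256 + 10 × 16 + 14 × 1
= 4194304 + 327680 + 28672 + 1536 + 160 + 14
= 4552366



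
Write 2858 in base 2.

Using repeated division by 2:
2858 ÷ 2 = 1429 remainder 0
1429 ÷ 2 = 714 remainder 1
714 ÷ 2 = 357 remainder 0
357 ÷ 2 = 178 remainder 1
178 ÷ 2 = 89 remainder 0
89 ÷ 2 = 44 remainder 1
44 ÷ 2 = 22 remainder 0
22 ÷ 2 = 11 remainder 0
11 ÷ 2 = 5 remainder 1
5 ÷ 2 = 2 remainder 1
2 ÷ 2 = 1 remainder 0
1 ÷ 2 = 0 remainder 1
Reading remainders bottom to top: 101100101010



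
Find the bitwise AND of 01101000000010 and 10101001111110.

AND: 1 only when both bits are 1
  01101000000010
& 10101001111110
----------------
  00101000000010
Decimal: 6658 & 10878 = 2562



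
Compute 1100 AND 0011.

AND: 1 only when both bits are 1
  1100
& 0011
------
  0000
Decimal: 12 & 3 = 0



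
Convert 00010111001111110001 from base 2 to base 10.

Sum of powers of 2 for each 1-bit:
2^0 + 2^4 + 2^5 + 2^6 + 2^7 + 2^8 + 2^9 + 2^12 + 2^13 + 2^14 + 2^16
= 1 + 16 + 32 + 64 + 128 + 256 + 512 + 4096 + 8192 + 16384 + 65536
= 95217



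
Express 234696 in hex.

Using repeated division by 16 (digits 10–15 are A–F):
234696 ÷ 16 = 14668 remainder 8
14668 ÷ 16 = 916 remainder 12 (C)
916 ÷ 16 = 57 remainder 4
57 ÷ 16 = 3 remainder 9
3 ÷ 16 = 0 remainder 3
Reading remainders bottom to top: 394C8



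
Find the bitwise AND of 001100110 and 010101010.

AND: 1 only when both bits are 1
  001100110
& 010101010
-----------
  000100010
Decimal: 102 & 170 = 34



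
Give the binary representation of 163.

Using repeated division by 2:
163 ÷ 2 = 81 remainder 1
81 ÷ 2 = 40 remainder 1
40 ÷ 2 = 20 remainder 0
20 ÷ 2 = 10 remainder 0
10 ÷ 2 = 5 remainder 0
5 ÷ 2 = 2 remainder 1
2 ÷ 2 = 1 remainder 0
1 ÷ 2 = 0 remainder 1
Reading remainders bottom to top: 10100011



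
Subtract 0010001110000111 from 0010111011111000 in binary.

Method 1 - Direct subtraction (column by column from the right: bit − bit − borrow-in; if negative, add 2 and borrow 1 from the next column):
borrow: 0000011000001110
        0010111011111000
-       0010001110000111
------------------------
        0000101101110001

Method 2 - Add two's complement:
Two's complement of 0010001110000111: invert → 1101110001111000, add 1 → 1101110001111001
  0010111011111000
+ 1101110001111001
------------------
 10000101101110001  (end carry out of the top bit = 1)
Discarding the end carry: 0000101101110001
Decimal check:
  0010111011111000 = 8192 + 2048 + 1024 + 512 + 128 + 64 + 32 + 16 + 8 = 12024
  0010001110000111 = 8192 + 512 + 256 + 128 + 4 + 2 + 1 = 9095
  12024 - 9095 = 2929, and 0000101101110001 = 2048 + 512 + 256 + 64 + 32 + 16 + 1 = 2929 ✓



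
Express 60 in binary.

Using repeated division by 2:
60 ÷ 2 = 30 remainder 0
30 ÷ 2 = 15 remainder 0
15 ÷ 2 = 7 remainder 1
7 ÷ 2 = 3 remainder 1
3 ÷ 2 = 1 remainder 1
1 ÷ 2 = 0 remainder 1
Reading remainders bottom to top: 111100



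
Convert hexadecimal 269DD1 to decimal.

Expand by place value (powers of 16):
Digit values: D = 13
269DD1 = 2 × 16^5 + 6 × 16^4 + 9 × 16^3 + 13 × 16^2 + 13 × 16^1 + 1 × 16^0
= 2 × 1048576 + 6 × 65536 + 9 × 4096 + 13 × 256 + 13 × 16 + 1 × 1
= 2097152 + 393216 + 36864 + 3328 + 208 + 1
= 2530769



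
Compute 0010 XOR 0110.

XOR: 1 when bits differ
  0010
^ 0110
------
  0100
Decimal: 2 ^ 6 = 4



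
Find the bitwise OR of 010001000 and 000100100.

OR: 1 when either bit is 1
  010001000
| 000100100
-----------
  010101100
Decimal: 136 | 36 = 172



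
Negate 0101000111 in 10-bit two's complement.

Original: 0101000111
Step 1 - Invert all bits: 1010111000
Step 2 - Add 1: 1010111001
Verification: 0101000111 + 1010111001 = 10000000000; discarding the end carry (carry out of the top bit) leaves the 10-bit value 0000000000, as required for x + (-x)



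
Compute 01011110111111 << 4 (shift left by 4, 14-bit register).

Original: 01011110111111 (decimal 6079)
Shift left by 4 positions
Append 4 zeros on the right and drop the 4 high bits that overflow the 14-bit width
Result: 11101111110000 (decimal 15344)
Equivalent: 6079 << 4 = 6079 × 2^4 = 97264, truncated to 14 bits = 15344



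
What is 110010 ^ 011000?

XOR: 1 when bits differ
  110010
^ 011000
--------
  101010
Decimal: 50 ^ 24 = 42



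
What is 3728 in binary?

Using repeated division by 2:
3728 ÷ 2 = 1864 remainder 0
1864 ÷ 2 = 932 remainder 0
932 ÷ 2 = 466 remainder 0
466 ÷ 2 = 233 remainder 0
233 ÷ 2 = 116 remainder 1
116 ÷ 2 = 58 remainder 0
58 ÷ 2 = 29 remainder 0
29 ÷ 2 = 14 remainder 1
14 ÷ 2 = 7 remainder 0
7 ÷ 2 = 3 remainder 1
3 ÷ 2 = 1 remainder 1
1 ÷ 2 = 0 remainder 1
Reading remainders bottom to top: 111010010000



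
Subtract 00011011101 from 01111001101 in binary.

Method 1 - Direct subtraction (column by column from the right: bit − bit − borrow-in; if negative, add 2 and borrow 1 from the next column):
borrow: 00111100000
        01111001101
-       00011011101
-------------------
        01011110000

Method 2 - Add two's complement:
Two's complement of 00011011101: invert → 11100100010, add 1 → 11100100011
  01111001101
+ 11100100011
-------------
 101011110000  (end carry out of the top bit = 1)
Discarding the end carry: 01011110000
Decimal check:
  01111001101 = 512 + 256 + 128 + 64 + 8 + 4 + 1 = 973
  00011011101 = 128 + 64 + 16 + 8 + 4 + 1 = 221
  973 - 221 = 752, and 01011110000 = 512 + 128 + 64 + 32 + 16 = 752 ✓



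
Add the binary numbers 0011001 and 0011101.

Add column by column from the right: bit + bit + carry-in; write the sum mod 2, carry 1 when the sum is 2 or 3.
carry:  0110010
        0011001
+       0011101
---------------
       00110110
(the carry out of the leftmost column, 0, becomes the leading bit)
Decimal check:
  0011001 = 16 + 8 + 1 = 25
  0011101 = 16 + 8 + 4 + 1 = 29
  25 + 29 = 54, and 00110110 = 32 + 16 + 4 + 2 = 54 ✓



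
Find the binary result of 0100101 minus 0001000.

Method 1 - Direct subtraction (column by column from the right: bit − bit − borrow-in; if negative, add 2 and borrow 1 from the next column):
borrow: 0110000
        0100101
-       0001000
---------------
        0011101

Method 2 - Add two's complement:
Two's complement of 0001000: invert → 1110111, add 1 → 1111000
  0100101
+ 1111000
---------
 10011101  (end carry out of the top bit = 1)
Discarding the end carry: 0011101
Decimal check:
  0100101 = 32 + 4 + 1 = 37
  0001000 = 8
  37 - 8 = 29, and 0011101 = 16 + 8 + 4 + 1 = 29 ✓



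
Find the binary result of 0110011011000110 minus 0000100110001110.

Method 1 - Direct subtraction (column by column from the right: bit − bit − borrow-in; if negative, add 2 and borrow 1 from the next column):
borrow: 0011001001110000
        0110011011000110
-       0000100110001110
------------------------
        0101110100111000

Method 2 - Add two's complement:
Two's complement of 0000100110001110: invert → 1111011001110001, add 1 → 1111011001110010
  0110011011000110
+ 1111011001110010
------------------
 10101110100111000  (end carry out of the top bit = 1)
Discarding the end carry: 0101110100111000
Decimal check:
  0110011011000110 = 16384 + 8192 + 1024 + 512 + 128 + 64 + 4 + 2 = 26310
  0000100110001110 = 2048 + 256 + 128 + 8 + 4 + 2 = 2446
  26310 - 2446 = 23864, and 0101110100111000 = 16384 + 4096 + 2048 + 1024 + 256 + 32 + 16 + 8 = 23864 ✓



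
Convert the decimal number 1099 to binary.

Using repeated division by 2:
1099 ÷ 2 = 549 remainder 1
549 ÷ 2 = 274 remainder 1
274 ÷ 2 = 137 remainder 0
137 ÷ 2 = 68 remainder 1
68 ÷ 2 = 34 remainder 0
34 ÷ 2 = 17 remainder 0
17 ÷ 2 = 8 remainder 1
8 ÷ 2 = 4 remainder 0
4 ÷ 2 = 2 remainder 0
2 ÷ 2 = 1 remainder 0
1 ÷ 2 = 0 remainder 1
Reading remainders bottom to top: 10001001011



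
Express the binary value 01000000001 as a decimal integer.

Sum of powers of 2 for each 1-bit:
2^0 + 2^9
= 1 + 512
= 513



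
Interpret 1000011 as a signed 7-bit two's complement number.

Binary: 1000011
Sign bit: 1 (negative)
Invert: 0111100
Add 1:  0111101
Magnitude: 0111101 = 32 + 16 + 8 + 4 + 1 = 61
Value: -61



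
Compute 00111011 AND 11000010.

AND: 1 only when both bits are 1
  00111011
& 11000010
----------
  00000010
Decimal: 59 & 194 = 2



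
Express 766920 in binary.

Using repeated division by 2:
766920 ÷ 2 = 383460 remainder 0
383460 ÷ 2 = 191730 remainder 0
191730 ÷ 2 = 95865 remainder 0
95865 ÷ 2 = 47932 remainder 1
47932 ÷ 2 = 23966 remainder 0
23966 ÷ 2 = 11983 remainder 0
11983 ÷ 2 = 5991 remainder 1
5991 ÷ 2 = 2995 remainder 1
2995 ÷ 2 = 1497 remainder 1
1497 ÷ 2 = 748 remainder 1
748 ÷ 2 = 374 remainder 0
374 ÷ 2 = 187 remainder 0
187 ÷ 2 = 93 remainder 1
93 ÷ 2 = 46 remainder 1
46 ÷ 2 = 23 remainder 0
23 ÷ 2 = 11 remainder 1
11 ÷ 2 = 5 remainder 1
5 ÷ 2 = 2 remainder 1
2 ÷ 2 = 1 remainder 0
1 ÷ 2 = 0 remainder 1
Reading remainders bottom to top: 10111011001111001000



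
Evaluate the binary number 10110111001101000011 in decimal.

Sum of powers of 2 for each 1-bit:
2^0 + 2^1 + 2^6 + 2^8 + 2^9 + 2^12 + 2^13 + 2^14 + 2^16 + 2^17 + 2^19
= 1 + 2 + 64 + 256 + 512 + 4096 + 8192 + 16384 + 65536 + 131072 + 524288
= 750403



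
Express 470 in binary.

Using repeated division by 2:
470 ÷ 2 = 235 remainder 0
235 ÷ 2 = 117 remainder 1
117 ÷ 2 = 58 remainder 1
58 ÷ 2 = 29 remainder 0
29 ÷ 2 = 14 remainder 1
14 ÷ 2 = 7 remainder 0
7 ÷ 2 = 3 remainder 1
3 ÷ 2 = 1 remainder 1
1 ÷ 2 = 0 remainder 1
Reading remainders bottom to top: 111010110



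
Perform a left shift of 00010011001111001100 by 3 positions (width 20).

Original: 00010011001111001100 (decimal 78796)
Shift left by 3 positions
Append 3 zeros on the right
Result: 10011001111001100000 (decimal 630368)
Equivalent: 78796 << 3 = 78796 × 2^3 = 630368



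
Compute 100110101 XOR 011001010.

XOR: 1 when bits differ
  100110101
^ 011001010
-----------
  111111111
Decimal: 309 ^ 202 = 511



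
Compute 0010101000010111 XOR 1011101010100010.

XOR: 1 when bits differ
  0010101000010111
^ 1011101010100010
------------------
  1001000010110101
Decimal: 10775 ^ 47778 = 37045



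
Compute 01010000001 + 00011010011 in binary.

Add column by column from the right: bit + bit + carry-in; write the sum mod 2, carry 1 when the sum is 2 or 3.
carry:  00100000110
        01010000001
+       00011010011
-------------------
       001101010100
(the carry out of the leftmost column, 0, becomes the leading bit)
Decimal check:
  01010000001 = 512 + 128 + 1 = 641
  00011010011 = 128 + 64 + 16 + 2 + 1 = 211
  641 + 211 = 852, and 001101010100 = 512 + 256 + 64 + 16 + 4 = 852 ✓



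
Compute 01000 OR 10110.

OR: 1 when either bit is 1
  01000
| 10110
-------
  11110
Decimal: 8 | 22 = 30



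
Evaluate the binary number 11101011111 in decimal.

Sum of powers of 2 for each 1-bit:
2^0 + 2^1 + 2^2 + 2^3 + 2^4 + 2^6 + 2^8 + 2^9 + 2^10
= 1 + 2 + 4 + 8 + 16 + 64 + 256 + 512 + 1024
= 1887



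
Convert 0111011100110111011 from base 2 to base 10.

Sum of powers of 2 for each 1-bit:
2^0 + 2^1 + 2^3 + 2^4 + 2^5 + 2^7 + 2^8 + 2^11 + 2^12 + 2^13 + 2^15 + 2^16 + 2^17
= 1 + 2 + 8 + 16 + 32 + 128 + 256 + 2048 + 4096 + 8192 + 32768 + 65536 + 131072
= 244155



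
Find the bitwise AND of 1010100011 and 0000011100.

AND: 1 only when both bits are 1
  1010100011
& 0000011100
------------
  0000000000
Decimal: 675 & 28 = 0



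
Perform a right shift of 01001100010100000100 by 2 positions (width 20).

Original: 01001100010100000100 (decimal 312580)
Shift right by 2 positions
Drop the 2 low bits; fill with zeros on the left
Result: 00010011000101000001 (decimal 78145)
Equivalent: 312580 >> 2 = 312580 ÷ 2^2 = 78145



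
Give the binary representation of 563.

Using repeated division by 2:
563 ÷ 2 = 281 remainder 1
281 ÷ 2 = 140 remainder 1
140 ÷ 2 = 70 remainder 0
70 ÷ 2 = 35 remainder 0
35 ÷ 2 = 17 remainder 1
17 ÷ 2 = 8 remainder 1
8 ÷ 2 = 4 remainder 0
4 ÷ 2 = 2 remainder 0
2 ÷ 2 = 1 remainder 0
1 ÷ 2 = 0 remainder 1
Reading remainders bottom to top: 1000110011



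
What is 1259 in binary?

Using repeated division by 2:
1259 ÷ 2 = 629 remainder 1
629 ÷ 2 = 314 remainder 1
314 ÷ 2 = 157 remainder 0
157 ÷ 2 = 78 remainder 1
78 ÷ 2 = 39 remainder 0
39 ÷ 2 = 19 remainder 1
19 ÷ 2 = 9 remainder 1
9 ÷ 2 = 4 remainder 1
4 ÷ 2 = 2 remainder 0
2 ÷ 2 = 1 remainder 0
1 ÷ 2 = 0 remainder 1
Reading remainders bottom to top: 10011101011



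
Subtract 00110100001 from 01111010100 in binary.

Method 1 - Direct subtraction (column by column from the right: bit − bit − borrow-in; if negative, add 2 and borrow 1 from the next column):
borrow: 00001000110
        01111010100
-       00110100001
-------------------
        01000110011

Method 2 - Add two's complement:
Two's complement of 00110100001: invert → 11001011110, add 1 → 11001011111
  01111010100
+ 11001011111
-------------
 101000110011  (end carry out of the top bit = 1)
Discarding the end carry: 01000110011
Decimal check:
  01111010100 = 512 + 256 + 128 + 64 + 16 + 4 = 980
  00110100001 = 256 + 128 + 32 + 1 = 417
  980 - 417 = 563, and 01000110011 = 512 + 32 + 16 + 2 + 1 = 563 ✓



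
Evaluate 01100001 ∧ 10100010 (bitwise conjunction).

AND: 1 only when both bits are 1
  01100001
& 10100010
----------
  00100000
Decimal: 97 & 162 = 32



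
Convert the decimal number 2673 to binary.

Using repeated division by 2:
2673 ÷ 2 = 1336 remainder 1
1336 ÷ 2 = 668 remainder 0
668 ÷ 2 = 334 remainder 0
334 ÷ 2 = 167 remainder 0
167 ÷ 2 = 83 remainder 1
83 ÷ 2 = 41 remainder 1
41 ÷ 2 = 20 remainder 1
20 ÷ 2 = 10 remainder 0
10 ÷ 2 = 5 remainder 0
5 ÷ 2 = 2 remainder 1
2 ÷ 2 = 1 remainder 0
1 ÷ 2 = 0 remainder 1
Reading remainders bottom to top: 101001110001



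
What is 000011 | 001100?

OR: 1 when either bit is 1
  000011
| 001100
--------
  001111
Decimal: 3 | 12 = 15



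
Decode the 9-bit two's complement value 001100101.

Binary: 001100101
Sign bit: 0 (non-negative)
Read directly as an unsigned value:
001100101 = 64 + 32 + 4 + 1 = 101
Value: 101



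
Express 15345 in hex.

Using repeated division by 16 (digits 10–15 are A–F):
15345 ÷ 16 = 959 remainder 1
959 ÷ 16 = 59 remainder 15 (F)
59 ÷ 16 = 3 remainder 11 (B)
3 ÷ 16 = 0 remainder 3
Reading remainders bottom to top: 3BF1



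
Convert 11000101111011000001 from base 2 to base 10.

Sum of powers of 2 for each 1-bit:
2^0 + 2^6 + 2^7 + 2^9 + 2^10 + 2^11 + 2^12 + 2^14 + 2^18 + 2^19
= 1 + 64 + 128 + 512 + 1024 + 2048 + 4096 + 16384 + 262144 + 524288
= 810689



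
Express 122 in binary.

Using repeated division by 2:
122 ÷ 2 = 61 remainder 0
61 ÷ 2 = 30 remainder 1
30 ÷ 2 = 15 remainder 0
15 ÷ 2 = 7 remainder 1
7 ÷ 2 = 3 remainder 1
3 ÷ 2 = 1 remainder 1
1 ÷ 2 = 0 remainder 1
Reading remainders bottom to top: 1111010



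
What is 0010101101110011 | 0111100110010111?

OR: 1 when either bit is 1
  0010101101110011
| 0111100110010111
------------------
  0111101111110111
Decimal: 11123 | 31127 = 31735



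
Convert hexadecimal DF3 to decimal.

Expand by place value (powers of 16):
Digit values: D = 13, F = 15
DF3 = 13 × 16^2 + 15 × 16^1 + 3 × 16^0
= 13 × 256 + 15 × 16 + 3 × 1
= 3328 + 240 + 3
= 3571



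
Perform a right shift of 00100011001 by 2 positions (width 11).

Original: 00100011001 (decimal 281)
Shift right by 2 positions
Drop the 2 low bits; fill with zeros on the left
Result: 00001000110 (decimal 70)
Equivalent: 281 >> 2 = 281 ÷ 2^2 = 70



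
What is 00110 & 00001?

AND: 1 only when both bits are 1
  00110
& 00001
-------
  00000
Decimal: 6 & 1 = 0



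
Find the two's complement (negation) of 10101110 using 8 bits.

Original (sign bit 1, negative): 10101110
Step 1 - Invert all bits: 01010001
Step 2 - Add 1: 01010010
Verification: 10101110 + 01010010 = 100000000; discarding the end carry (carry out of the top bit) leaves the 8-bit value 00000000, as required for x + (-x)



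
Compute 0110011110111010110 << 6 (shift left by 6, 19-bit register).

Original: 0110011110111010110 (decimal 212438)
Shift left by 6 positions
Append 6 zeros on the right and drop the 6 high bits that overflow the 19-bit width
Result: 1110111010110000000 (decimal 488832)
Equivalent: 212438 << 6 = 212438 × 2^6 = 13596032, truncated to 19 bits = 488832



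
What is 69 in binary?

Using repeated division by 2:
69 ÷ 2 = 34 remainder 1
34 ÷ 2 = 17 remainder 0
17 ÷ 2 = 8 remainder 1
8 ÷ 2 = 4 remainder 0
4 ÷ 2 = 2 remainder 0
2 ÷ 2 = 1 remainder 0
1 ÷ 2 = 0 remainder 1
Reading remainders bottom to top: 1000101



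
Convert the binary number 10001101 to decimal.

Sum of powers of 2 for each 1-bit:
2^0 + 2^2 + 2^3 + 2^7
= 1 + 4 + 8 + 128
= 141



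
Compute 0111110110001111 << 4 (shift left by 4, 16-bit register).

Original: 0111110110001111 (decimal 32143)
Shift left by 4 positions
Append 4 zeros on the right and drop the 4 high bits that overflow the 16-bit width
Result: 1101100011110000 (decimal 55536)
Equivalent: 32143 << 4 = 32143 × 2^4 = 514288, truncated to 16 bits = 55536



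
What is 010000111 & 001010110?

AND: 1 only when both bits are 1
  010000111
& 001010110
-----------
  000000110
Decimal: 135 & 86 = 6



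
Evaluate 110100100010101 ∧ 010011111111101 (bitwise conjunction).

AND: 1 only when both bits are 1
  110100100010101
& 010011111111101
-----------------
  010000100010101
Decimal: 26901 & 10237 = 8469



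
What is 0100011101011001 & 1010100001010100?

AND: 1 only when both bits are 1
  0100011101011001
& 1010100001010100
------------------
  0000000001010000
Decimal: 18265 & 43092 = 80



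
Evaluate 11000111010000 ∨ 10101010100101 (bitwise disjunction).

OR: 1 when either bit is 1
  11000111010000
| 10101010100101
----------------
  11101111110101
Decimal: 12752 | 10917 = 15349



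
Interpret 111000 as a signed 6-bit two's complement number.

Binary: 111000
Sign bit: 1 (negative)
Invert: 000111
Add 1:  001000
Magnitude: 001000 = 8
Value: -8



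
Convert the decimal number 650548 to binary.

Using repeated division by 2:
650548 ÷ 2 = 325274 remainder 0
325274 ÷ 2 = 162637 remainder 0
162637 ÷ 2 = 81318 remainder 1
81318 ÷ 2 = 40659 remainder 0
40659 ÷ 2 = 20329 remainder 1
20329 ÷ 2 = 10164 remainder 1
10164 ÷ 2 = 5082 remainder 0
5082 ÷ 2 = 2541 remainder 0
2541 ÷ 2 = 1270 remainder 1
1270 ÷ 2 = 635 remainder 0
635 ÷ 2 = 317 remainder 1
317 ÷ 2 = 158 remainder 1
158 ÷ 2 = 79 remainder 0
79 ÷ 2 = 39 remainder 1
39 ÷ 2 = 19 remainder 1
19 ÷ 2 = 9 remainder 1
9 ÷ 2 = 4 remainder 1
4 ÷ 2 = 2 remainder 0
2 ÷ 2 = 1 remainder 0
1 ÷ 2 = 0 remainder 1
Reading remainders bottom to top: 10011110110100110100



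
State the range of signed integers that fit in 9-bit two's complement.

For 9-bit two's complement:
Minimum: -2^8 = -256
Maximum: 2^8 - 1 = 255



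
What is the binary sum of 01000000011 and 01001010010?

Add column by column from the right: bit + bit + carry-in; write the sum mod 2, carry 1 when the sum is 2 or 3.
carry:  10000000100
        01000000011
+       01001010010
-------------------
       010001010101
(the carry out of the leftmost column, 0, becomes the leading bit)
Decimal check:
  01000000011 = 512 + 2 + 1 = 515
  01001010010 = 512 + 64 + 16 + 2 = 594
  515 + 594 = 1109, and 010001010101 = 1024 + 64 + 16 + 4 + 1 = 1109 ✓



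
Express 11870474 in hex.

Using repeated division by 16 (digits 10–15 are A–F):
11870474 ÷ 16 = 741904 remainder 10 (A)
741904 ÷ 16 = 46369 remainder 0
46369 ÷ 16 = 2898 remainder 1
2898 ÷ 16 = 181 remainder 2
181 ÷ 16 = 11 remainder 5
11 ÷ 16 = 0 remainder 11 (B)
Reading remainders bottom to top: B5210A



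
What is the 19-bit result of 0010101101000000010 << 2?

Original: 0010101101000000010 (decimal 88578)
Shift left by 2 positions
Append 2 zeros on the right
Result: 1010110100000001000 (decimal 354312)
Equivalent: 88578 << 2 = 88578 × 2^2 = 354312



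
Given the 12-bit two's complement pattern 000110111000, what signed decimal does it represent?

Binary: 000110111000
Sign bit: 0 (non-negative)
Read directly as an unsigned value:
000110111000 = 256 + 128 + 32 + 16 + 8 = 440
Value: 440



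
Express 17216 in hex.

Using repeated division by 16 (digits 10–15 are A–F):
17216 ÷ 16 = 1076 remainder 0
1076 ÷ 16 = 67 remainder 4
67 ÷ 16 = 4 remainder 3
4 ÷ 16 = 0 remainder 4
Reading remainders bottom to top: 4340



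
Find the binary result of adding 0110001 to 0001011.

Add column by column from the right: bit + bit + carry-in; write the sum mod 2, carry 1 when the sum is 2 or 3.
carry:  0000110
        0110001
+       0001011
---------------
       00111100
(the carry out of the leftmost column, 0, becomes the leading bit)
Decimal check:
  0110001 = 32 + 16 + 1 = 49
  0001011 = 8 + 2 + 1 = 11
  49 + 11 = 60, and 00111100 = 32 + 16 + 8 + 4 = 60 ✓



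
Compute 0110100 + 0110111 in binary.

Add column by column from the right: bit + bit + carry-in; write the sum mod 2, carry 1 when the sum is 2 or 3.
carry:  1101000
        0110100
+       0110111
---------------
       01101011
(the carry out of the leftmost column, 0, becomes the leading bit)
Decimal check:
  0110100 = 32 + 16 + 4 = 52
  0110111 = 32 + 16 + 4 + 2 + 1 = 55
  52 + 55 = 107, and 01101011 = 64 + 32 + 8 + 2 + 1 = 107 ✓



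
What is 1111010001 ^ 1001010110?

XOR: 1 when bits differ
  1111010001
^ 1001010110
------------
  0110000111
Decimal: 977 ^ 598 = 391



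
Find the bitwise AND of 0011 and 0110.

AND: 1 only when both bits are 1
  0011
& 0110
------
  0010
Decimal: 3 & 6 = 2



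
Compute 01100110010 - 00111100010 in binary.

Method 1 - Direct subtraction (column by column from the right: bit − bit − borrow-in; if negative, add 2 and borrow 1 from the next column):
borrow: 01110000000
        01100110010
-       00111100010
-------------------
        00101010000

Method 2 - Add two's complement:
Two's complement of 00111100010: invert → 11000011101, add 1 → 11000011110
  01100110010
+ 11000011110
-------------
 100101010000  (end carry out of the top bit = 1)
Discarding the end carry: 00101010000
Decimal check:
  01100110010 = 512 + 256 + 32 + 16 + 2 = 818
  00111100010 = 256 + 128 + 64 + 32 + 2 = 482
  818 - 482 = 336, and 00101010000 = 256 + 64 + 16 = 336 ✓



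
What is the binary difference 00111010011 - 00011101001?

Method 1 - Direct subtraction (column by column from the right: bit − bit − borrow-in; if negative, add 2 and borrow 1 from the next column):
borrow: 00111010000
        00111010011
-       00011101001
-------------------
        00011101010

Method 2 - Add two's complement:
Two's complement of 00011101001: invert → 11100010110, add 1 → 11100010111
  00111010011
+ 11100010111
-------------
 100011101010  (end carry out of the top bit = 1)
Discarding the end carry: 00011101010
Decimal check:
  00111010011 = 256 + 128 + 64 + 16 + 2 + 1 = 467
  00011101001 = 128 + 64 + 32 + 8 + 1 = 233
  467 - 233 = 234, and 00011101010 = 128 + 64 + 32 + 8 + 2 = 234 ✓



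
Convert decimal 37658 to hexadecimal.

Using repeated division by 16 (digits 10–15 are A–F):
37658 ÷ 16 = 2353 remainder 10 (A)
2353 ÷ 16 = 147 remainder 1
147 ÷ 16 = 9 remainder 3
9 ÷ 16 = 0 remainder 9
Reading remainders bottom to top: 931A



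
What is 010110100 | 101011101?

OR: 1 when either bit is 1
  010110100
| 101011101
-----------
  111111101
Decimal: 180 | 349 = 509



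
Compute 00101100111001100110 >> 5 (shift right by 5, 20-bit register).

Original: 00101100111001100110 (decimal 183910)
Shift right by 5 positions
Drop the 5 low bits; fill with zeros on the left
Result: 00000001011001110011 (decimal 5747)
Equivalent: 183910 >> 5 = 183910 ÷ 2^5 = 5747



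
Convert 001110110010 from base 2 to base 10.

Sum of powers of 2 for each 1-bit:
2^1 + 2^4 + 2^5 + 2^7 + 2^8 + 2^9
= 2 + 16 + 32 + 128 + 256 + 512
= 946



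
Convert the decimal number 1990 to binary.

Using repeated division by 2:
1990 ÷ 2 = 995 remainder 0
995 ÷ 2 = 497 remainder 1
497 ÷ 2 = 248 remainder 1
248 ÷ 2 = 124 remainder 0
124 ÷ 2 = 62 remainder 0
62 ÷ 2 = 31 remainder 0
31 ÷ 2 = 15 remainder 1
15 ÷ 2 = 7 remainder 1
7 ÷ 2 = 3 remainder 1
3 ÷ 2 = 1 remainder 1
1 ÷ 2 = 0 remainder 1
Reading remainders bottom to top: 11111000110



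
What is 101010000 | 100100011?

OR: 1 when either bit is 1
  101010000
| 100100011
-----------
  101110011
Decimal: 336 | 291 = 371



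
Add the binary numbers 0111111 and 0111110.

Add column by column from the right: bit + bit + carry-in; write the sum mod 2, carry 1 when the sum is 2 or 3.
carry:  1111100
        0111111
+       0111110
---------------
       01111101
(the carry out of the leftmost column, 0, becomes the leading bit)
Decimal check:
  0111111 = 32 + 16 + 8 + 4 + 2 + 1 = 63
  0111110 = 32 + 16 + 8 + 4 + 2 = 62
  63 + 62 = 125, and 01111101 = 64 + 32 + 16 + 8 + 4 + 1 = 125 ✓



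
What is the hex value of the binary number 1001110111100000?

Group into 4-bit nibbles from right:
  1001 = 9
  1101 = D
  1110 = E
  0000 = 0
Result: 9DE0



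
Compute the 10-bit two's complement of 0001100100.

Original: 0001100100
Step 1 - Invert all bits: 1110011011
Step 2 - Add 1: 1110011100
Verification: 0001100100 + 1110011100 = 10000000000; discarding the end carry (carry out of the top bit) leaves the 10-bit value 0000000000, as required for x + (-x)



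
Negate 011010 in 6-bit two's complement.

Original: 011010
Step 1 - Invert all bits: 100101
Step 2 - Add 1: 100110
Verification: 011010 + 100110 = 1000000; discarding the end carry (carry out of the top bit) leaves the 6-bit value 000000, as required for x + (-x)



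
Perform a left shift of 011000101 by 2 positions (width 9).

Original: 011000101 (decimal 197)
Shift left by 2 positions
Append 2 zeros on the right and drop the 2 high bits that overflow the 9-bit width
Result: 100010100 (decimal 276)
Equivalent: 197 << 2 = 197 × 2^2 = 788, truncated to 9 bits = 276



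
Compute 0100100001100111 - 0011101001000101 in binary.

Method 1 - Direct subtraction (column by column from the right: bit − bit − borrow-in; if negative, add 2 and borrow 1 from the next column):
borrow: 0111110000000000
        0100100001100111
-       0011101001000101
------------------------
        0000111000100010

Method 2 - Add two's complement:
Two's complement of 0011101001000101: invert → 1100010110111010, add 1 → 1100010110111011
  0100100001100111
+ 1100010110111011
------------------
 10000111000100010  (end carry out of the top bit = 1)
Discarding the end carry: 0000111000100010
Decimal check:
  0100100001100111 = 16384 + 2048 + 64 + 32 + 4 + 2 + 1 = 18535
  0011101001000101 = 8192 + 4096 + 2048 + 512 + 64 + 4 + 1 = 14917
  18535 - 14917 = 3618, and 0000111000100010 = 2048 + 1024 + 512 + 32 + 2 = 3618 ✓



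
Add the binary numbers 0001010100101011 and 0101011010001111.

Add column by column from the right: bit + bit + carry-in; write the sum mod 2, carry 1 when the sum is 2 or 3.
carry:  0010100000011110
        0001010100101011
+       0101011010001111
------------------------
       00110101110111010
(the carry out of the leftmost column, 0, becomes the leading bit)
Decimal check:
  0001010100101011 = 4096 + 1024 + 256 + 32 + 8 + 2 + 1 = 5419
  0101011010001111 = 16384 + 4096 + 1024 + 512 + 128 + 8 + 4 + 2 + 1 = 22159
  5419 + 22159 = 27578, and 00110101110111010 = 16384 + 8192 + 2048 + 512 + 256 + 128 + 32 + 16 + 8 + 2 = 27578 ✓



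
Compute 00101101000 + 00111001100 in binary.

Add column by column from the right: bit + bit + carry-in; write the sum mod 2, carry 1 when the sum is 2 or 3.
carry:  01110010000
        00101101000
+       00111001100
-------------------
       001100110100
(the carry out of the leftmost column, 0, becomes the leading bit)
Decimal check:
  00101101000 = 256 + 64 + 32 + 8 = 360
  00111001100 = 256 + 128 + 64 + 8 + 4 = 460
  360 + 460 = 820, and 001100110100 = 512 + 256 + 32 + 16 + 4 = 820 ✓



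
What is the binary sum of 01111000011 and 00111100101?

Add column by column from the right: bit + bit + carry-in; write the sum mod 2, carry 1 when the sum is 2 or 3.
carry:  11110001110
        01111000011
+       00111100101
-------------------
       010110101000
(the carry out of the leftmost column, 0, becomes the leading bit)
Decimal check:
  01111000011 = 512 + 256 + 128 + 64 + 2 + 1 = 963
  00111100101 = 256 + 128 + 64 + 32 + 4 + 1 = 485
  963 + 485 = 1448, and 010110101000 = 1024 + 256 + 128 + 32 + 8 = 1448 ✓



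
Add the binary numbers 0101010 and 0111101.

Add column by column from the right: bit + bit + carry-in; write the sum mod 2, carry 1 when the sum is 2 or 3.
carry:  1110000
        0101010
+       0111101
---------------
       01100111
(the carry out of the leftmost column, 0, becomes the leading bit)
Decimal check:
  0101010 = 32 + 8 + 2 = 42
  0111101 = 32 + 16 + 8 + 4 + 1 = 61
  42 + 61 = 103, and 01100111 = 64 + 32 + 4 + 2 + 1 = 103 ✓



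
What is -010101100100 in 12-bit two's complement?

Original: 010101100100
Step 1 - Invert all bits: 101010011011
Step 2 - Add 1: 101010011100
Verification: 010101100100 + 101010011100 = 1000000000000; discarding the end carry (carry out of the top bit) leaves the 12-bit value 000000000000, as required for x + (-x)



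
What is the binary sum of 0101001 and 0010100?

Add column by column from the right: bit + bit + carry-in; write the sum mod 2, carry 1 when the sum is 2 or 3.
carry:  0000000
        0101001
+       0010100
---------------
       00111101
(the carry out of the leftmost column, 0, becomes the leading bit)
Decimal check:
  0101001 = 32 + 8 + 1 = 41
  0010100 = 16 + 4 = 20
  41 + 20 = 61, and 00111101 = 32 + 16 + 8 + 4 + 1 = 61 ✓



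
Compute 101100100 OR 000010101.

OR: 1 when either bit is 1
  101100100
| 000010101
-----------
  101110101
Decimal: 356 | 21 = 373



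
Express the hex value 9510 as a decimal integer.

Expand by place value (powers of 16):
9510 = 9 × 16^3 + 5 × 16^2 + 1 × 16^1 + 0 × 16^0
= 9 × 4096 + 5 × 256 + 1 × 16 + 0 × 1
= 36864 + 1280 + 16 + 0
= 38160



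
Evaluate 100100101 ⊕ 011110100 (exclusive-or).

XOR: 1 when bits differ
  100100101
^ 011110100
-----------
  111010001
Decimal: 293 ^ 244 = 465



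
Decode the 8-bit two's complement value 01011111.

Binary: 01011111
Sign bit: 0 (non-negative)
Read directly as an unsigned value:
01011111 = 64 + 16 + 8 + 4 + 2 + 1 = 95
Value: 95



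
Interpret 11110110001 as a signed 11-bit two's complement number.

Binary: 11110110001
Sign bit: 1 (negative)
Invert: 00001001110
Add 1:  00001001111
Magnitude: 00001001111 = 64 + 8 + 4 + 2 + 1 = 79
Value: -79



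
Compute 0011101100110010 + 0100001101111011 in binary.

Add column by column from the right: bit + bit + carry-in; write the sum mod 2, carry 1 when the sum is 2 or 3.
carry:  0000011011100100
        0011101100110010
+       0100001101111011
------------------------
       00111111010101101
(the carry out of the leftmost column, 0, becomes the leading bit)
Decimal check:
  0011101100110010 = 8192 + 4096 + 2048 + 512 + 256 + 32 + 16 + 2 = 15154
  0100001101111011 = 16384 + 512 + 256 + 64 + 32 + 16 + 8 + 2 + 1 = 17275
  15154 + 17275 = 32429, and 00111111010101101 = 16384 + 8192 + 4096 + 2048 + 1024 + 512 + 128 + 32 + 8 + 4 + 1 = 32429 ✓



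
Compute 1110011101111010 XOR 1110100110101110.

XOR: 1 when bits differ
  1110011101111010
^ 1110100110101110
------------------
  0000111011010100
Decimal: 59258 ^ 59822 = 3796



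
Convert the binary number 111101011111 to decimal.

Sum of powers of 2 for each 1-bit:
2^0 + 2^1 + 2^2 + 2^3 + 2^4 + 2^6 + 2^8 + 2^9 + 2^10 + 2^11
= 1 + 2 + 4 + 8 + 16 + 64 + 256 + 512 + 1024 + 2048
= 3935



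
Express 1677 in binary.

Using repeated division by 2:
1677 ÷ 2 = 838 remainder 1
838 ÷ 2 = 419 remainder 0
419 ÷ 2 = 209 remainder 1
209 ÷ 2 = 104 remainder 1
104 ÷ 2 = 52 remainder 0
52 ÷ 2 = 26 remainder 0
26 ÷ 2 = 13 remainder 0
13 ÷ 2 = 6 remainder 1
6 ÷ 2 = 3 remainder 0
3 ÷ 2 = 1 remainder 1
1 ÷ 2 = 0 remainder 1
Reading remainders bottom to top: 11010001101



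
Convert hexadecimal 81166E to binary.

Convert each hex digit to 4 bits:
  8 = 1000
  1 = 0001
  1 = 0001
  6 = 0110
  6 = 0110
  E = 1110
Concatenate: 100000010001011001101110



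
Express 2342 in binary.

Using repeated division by 2:
2342 ÷ 2 = 1171 remainder 0
1171 ÷ 2 = 585 remainder 1
585 ÷ 2 = 292 remainder 1
292 ÷ 2 = 146 remainder 0
146 ÷ 2 = 73 remainder 0
73 ÷ 2 = 36 remainder 1
36 ÷ 2 = 18 remainder 0
18 ÷ 2 = 9 remainder 0
9 ÷ 2 = 4 remainder 1
4 ÷ 2 = 2 remainder 0
2 ÷ 2 = 1 remainder 0
1 ÷ 2 = 0 remainder 1
Reading remainders bottom to top: 100100100110



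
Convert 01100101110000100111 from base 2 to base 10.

Sum of powers of 2 for each 1-bit:
2^0 + 2^1 + 2^2 + 2^5 + 2^10 + 2^11 + 2^12 + 2^14 + 2^17 + 2^18
= 1 + 2 + 4 + 32 + 1024 + 2048 + 4096 + 16384 + 131072 + 262144
= 416807



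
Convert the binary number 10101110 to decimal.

Sum of powers of 2 for each 1-bit:
2^1 + 2^2 + 2^3 + 2^5 + 2^7
= 2 + 4 + 8 + 32 + 128
= 174



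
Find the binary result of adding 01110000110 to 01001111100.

Add column by column from the right: bit + bit + carry-in; write the sum mod 2, carry 1 when the sum is 2 or 3.
carry:  11111111000
        01110000110
+       01001111100
-------------------
       011000000010
(the carry out of the leftmost column, 0, becomes the leading bit)
Decimal check:
  01110000110 = 512 + 256 + 128 + 4 + 2 = 902
  01001111100 = 512 + 64 + 32 + 16 + 8 + 4 = 636
  902 + 636 = 1538, and 011000000010 = 1024 + 512 + 2 = 1538 ✓



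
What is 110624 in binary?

Using repeated division by 2:
110624 ÷ 2 = 55312 remainder 0
55312 ÷ 2 = 27656 remainder 0
27656 ÷ 2 = 13828 remainder 0
13828 ÷ 2 = 6914 remainder 0
6914 ÷ 2 = 3457 remainder 0
3457 ÷ 2 = 1728 remainder 1
1728 ÷ 2 = 864 remainder 0
864 ÷ 2 = 432 remainder 0
432 ÷ 2 = 216 remainder 0
216 ÷ 2 = 108 remainder 0
108 ÷ 2 = 54 remainder 0
54 ÷ 2 = 27 remainder 0
27 ÷ 2 = 13 remainder 1
13 ÷ 2 = 6 remainder 1
6 ÷ 2 = 3 remainder 0
3 ÷ 2 = 1 remainder 1
1 ÷ 2 = 0 remainder 1
Reading remainders bottom to top: 11011000000100000



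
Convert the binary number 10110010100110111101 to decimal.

Sum of powers of 2 for each 1-bit:
2^0 + 2^2 + 2^3 + 2^4 + 2^5 + 2^7 + 2^8 + 2^11 + 2^13 + 2^16 + 2^17 + 2^19
= 1 + 4 + 8 + 16 + 32 + 128 + 256 + 2048 + 8192 + 65536 + 131072 + 524288
= 731581



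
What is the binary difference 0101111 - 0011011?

Method 1 - Direct subtraction (column by column from the right: bit − bit − borrow-in; if negative, add 2 and borrow 1 from the next column):
borrow: 0100000
        0101111
-       0011011
---------------
        0010100

Method 2 - Add two's complement:
Two's complement of 0011011: invert → 1100100, add 1 → 1100101
  0101111
+ 1100101
---------
 10010100  (end carry out of the top bit = 1)
Discarding the end carry: 0010100
Decimal check:
  0101111 = 32 + 8 + 4 + 2 + 1 = 47
  0011011 = 16 + 8 + 2 + 1 = 27
  47 - 27 = 20, and 0010100 = 16 + 4 = 20 ✓



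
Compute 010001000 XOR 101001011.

XOR: 1 when bits differ
  010001000
^ 101001011
-----------
  111000011
Decimal: 136 ^ 331 = 451



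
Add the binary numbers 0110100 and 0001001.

Add column by column from the right: bit + bit + carry-in; write the sum mod 2, carry 1 when the sum is 2 or 3.
carry:  0000000
        0110100
+       0001001
---------------
       00111101
(the carry out of the leftmost column, 0, becomes the leading bit)
Decimal check:
  0110100 = 32 + 16 + 4 = 52
  0001001 = 8 + 1 = 9
  52 + 9 = 61, and 00111101 = 32 + 16 + 8 + 4 + 1 = 61 ✓



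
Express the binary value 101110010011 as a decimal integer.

Sum of powers of 2 for each 1-bit:
2^0 + 2^1 + 2^4 + 2^7 + 2^8 + 2^9 + 2^11
= 1 + 2 + 16 + 128 + 256 + 512 + 2048
= 2963



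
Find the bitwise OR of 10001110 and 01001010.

OR: 1 when either bit is 1
  10001110
| 01001010
----------
  11001110
Decimal: 142 | 74 = 206



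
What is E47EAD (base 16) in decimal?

Expand by place value (powers of 16):
Digit values: E = 14, A = 10, D = 13
E47EAD = 14 × 16^5 + 4 × 16^4 + 7 × 16^3 + 14 × 16^2 + 10 × 16^1 + 13 × 16^0
= 14 × 1048576 + 4 × 65536 + 7 × 4096 + 14 × 256 + 10 × 16 + 13 × 1
= 14680064 + 262144 + 28672 + 3584 + 160 + 13
= 14974637



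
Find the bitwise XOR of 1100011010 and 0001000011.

XOR: 1 when bits differ
  1100011010
^ 0001000011
------------
  1101011001
Decimal: 794 ^ 67 = 857

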